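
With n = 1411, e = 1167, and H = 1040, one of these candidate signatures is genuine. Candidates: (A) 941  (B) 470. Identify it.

A

Candidate A: 941^2 = 885481 ≡ 784; 941^4 ≡ 784^2 = 614656 ≡ 871; 941^8 ≡ 871^2 = 758641 ≡ 934; 941^16 ≡ 934^2 = 872356 ≡ 358; 941^32 ≡ 358^2 = 128164 ≡ 1174; 941^64 ≡ 1174^2 = 1378276 ≡ 1140; 941^128 ≡ 1140^2 = 1299600 ≡ 69; 941^256 ≡ 69^2 = 4761 ≡ 528; 941^512 ≡ 528^2 = 278784 ≡ 817; 941^1024 ≡ 817^2 = 667489 ≡ 86; 1167 = 1024 + 128 + 8 + 4 + 2 + 1, so 941^1167 ≡ 86·69·934·871·784·941 ≡ 1040 (mod 1411)
  → matches H = 1040
Candidate B: 470^2 = 220900 ≡ 784; 470^4 ≡ 784^2 = 614656 ≡ 871; 470^8 ≡ 871^2 = 758641 ≡ 934; 470^16 ≡ 934^2 = 872356 ≡ 358; 470^32 ≡ 358^2 = 128164 ≡ 1174; 470^64 ≡ 1174^2 = 1378276 ≡ 1140; 470^128 ≡ 1140^2 = 1299600 ≡ 69; 470^256 ≡ 69^2 = 4761 ≡ 528; 470^512 ≡ 528^2 = 278784 ≡ 817; 470^1024 ≡ 817^2 = 667489 ≡ 86; 1167 = 1024 + 128 + 8 + 4 + 2 + 1, so 470^1167 ≡ 86·69·934·871·784·470 ≡ 371 (mod 1411)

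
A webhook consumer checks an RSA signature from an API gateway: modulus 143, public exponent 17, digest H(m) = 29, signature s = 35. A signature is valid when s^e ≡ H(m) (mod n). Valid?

Squares mod 143: s^1≡35, s^2≡81, s^4≡126, s^8≡3, s^16≡9
17 = 16 + 1, so s^17 ≡ 9·35 ≡ 29 (mod 143)
Since 29 equals the digest 29, verification succeeds.

yes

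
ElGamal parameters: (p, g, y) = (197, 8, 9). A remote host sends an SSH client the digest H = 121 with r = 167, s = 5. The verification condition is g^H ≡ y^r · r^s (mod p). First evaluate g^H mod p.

Squares mod 197: 8^1≡8, 8^2≡64, 8^4≡156, 8^8≡105, 8^16≡190, 8^32≡49, 8^64≡37
121 = 64 + 32 + 16 + 8 + 1, so 8^121 ≡ 37·49·190·105·8 ≡ 18 (mod 197)

18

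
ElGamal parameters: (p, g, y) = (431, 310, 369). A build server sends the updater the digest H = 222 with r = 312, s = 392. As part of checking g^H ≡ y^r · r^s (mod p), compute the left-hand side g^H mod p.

90

310^2 = 96100 ≡ 418
310^4 ≡ 418^2 = 174724 ≡ 169
310^8 ≡ 169^2 = 28561 ≡ 115
310^16 ≡ 115^2 = 13225 ≡ 295
310^32 ≡ 295^2 = 87025 ≡ 394
310^64 ≡ 394^2 = 155236 ≡ 76
310^128 ≡ 76^2 = 5776 ≡ 173
222 = 128 + 64 + 16 + 8 + 4 + 2, so 310^222 ≡ 173·76·295·115·169·418 ≡ 90 (mod 431)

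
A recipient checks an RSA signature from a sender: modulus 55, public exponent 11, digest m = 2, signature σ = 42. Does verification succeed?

fails

σ^2 ≡ 42^2 = 1764 ≡ 4
σ^4 ≡ 4^2 = 16
σ^8 ≡ 16^2 = 256 ≡ 36
11 = 8 + 2 + 1, so σ^11 ≡ 36·4·42 ≡ 53 (mod 55)
σ^11 mod 55 = 53, but m = 2.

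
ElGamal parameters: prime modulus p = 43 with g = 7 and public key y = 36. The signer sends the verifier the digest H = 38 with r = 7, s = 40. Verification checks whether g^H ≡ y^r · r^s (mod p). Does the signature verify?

verifies

Left side g^H mod p:
7^38 mod 43 = 6
Right side y^r · r^s mod p:
36^7 mod 43 = 36
7^40 mod 43 = 36
36·36 = 1296 ≡ 6 (mod 43)
6 ≡ 6 (mod 43), so the signature is genuine.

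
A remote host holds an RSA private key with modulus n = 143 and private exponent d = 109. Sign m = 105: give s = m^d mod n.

79

m^109 mod 143 = 79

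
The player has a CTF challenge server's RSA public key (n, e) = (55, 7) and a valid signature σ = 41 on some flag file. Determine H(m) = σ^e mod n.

σ^2 ≡ 41^2 = 1681 ≡ 31
σ^4 ≡ 31^2 = 961 ≡ 26
7 = 4 + 2 + 1, so σ^7 ≡ 26·31·41 ≡ 46 (mod 55)

46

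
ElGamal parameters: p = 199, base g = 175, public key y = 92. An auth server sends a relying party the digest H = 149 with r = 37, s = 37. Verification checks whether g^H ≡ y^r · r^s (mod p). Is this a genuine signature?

forged

Left side g^H mod p:
175^2 = 30625 ≡ 178
175^4 ≡ 178^2 = 31684 ≡ 43
175^8 ≡ 43^2 = 1849 ≡ 58
175^16 ≡ 58^2 = 3364 ≡ 180
175^32 ≡ 180^2 = 32400 ≡ 162
175^64 ≡ 162^2 = 26244 ≡ 175
175^128 ≡ 175^2 = 30625 ≡ 178
149 = 128 + 16 + 4 + 1, so 175^149 ≡ 178·180·43·175 ≡ 162 (mod 199)
Right side y^r · r^s mod p:
92^2 = 8464 ≡ 106
92^4 ≡ 106^2 = 11236 ≡ 92
92^8 ≡ 92^2 = 8464 ≡ 106
92^16 ≡ 106^2 = 11236 ≡ 92
92^32 ≡ 92^2 = 8464 ≡ 106
37 = 32 + 4 + 1, so 92^37 ≡ 106·92·92 ≡ 92 (mod 199)
37^2 = 1369 ≡ 175
37^4 ≡ 175^2 = 30625 ≡ 178
37^8 ≡ 178^2 = 31684 ≡ 43
37^16 ≡ 43^2 = 1849 ≡ 58
37^32 ≡ 58^2 = 3364 ≡ 180
37 = 32 + 4 + 1, so 37^37 ≡ 180·178·37 ≡ 37 (mod 199)
92·37 = 3404 ≡ 21 (mod 199)
162 ≠ 21, so verification fails.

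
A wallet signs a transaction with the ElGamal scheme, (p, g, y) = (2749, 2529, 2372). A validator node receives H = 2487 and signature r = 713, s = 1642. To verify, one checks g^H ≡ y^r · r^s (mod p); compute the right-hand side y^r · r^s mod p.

1312

Squares mod 2749: 2372^1≡2372, 2372^2≡1930, 2372^4≡5, 2372^8≡25, 2372^16≡625, 2372^32≡267, 2372^64≡2564, 2372^128≡1237, 2372^256≡1725, 2372^512≡1207
713 = 512 + 128 + 64 + 8 + 1, so 2372^713 ≡ 1207·1237·2564·25·2372 ≡ 515 (mod 2749)
Squares mod 2749: 713^1≡713, 713^2≡2553, 713^4≡2679, 713^8≡2151, 713^16≡234, 713^32≡2525, 713^64≡694, 713^128≡561, 713^256≡1335, 713^512≡873, 713^1024≡656
1642 = 1024 + 512 + 64 + 32 + 8 + 2, so 713^1642 ≡ 656·873·694·2525·2151·2553 ≡ 1321 (mod 2749)
y^r · r^s ≡ 515·1321 = 680315 ≡ 1312 (mod 2749)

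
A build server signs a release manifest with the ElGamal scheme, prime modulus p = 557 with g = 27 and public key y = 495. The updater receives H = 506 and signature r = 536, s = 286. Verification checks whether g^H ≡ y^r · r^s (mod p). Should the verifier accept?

accept

Left side g^H mod p:
27^506 mod 557 = 430
Right side y^r · r^s mod p:
495^536 mod 557 = 173
536^286 mod 557 = 54
173·54 = 9342 ≡ 430 (mod 557)
430 ≡ 430 (mod 557), so the signature is genuine.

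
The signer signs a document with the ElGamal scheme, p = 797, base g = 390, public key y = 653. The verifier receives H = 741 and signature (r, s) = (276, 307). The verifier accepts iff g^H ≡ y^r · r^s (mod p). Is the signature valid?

Left side g^H mod p:
390^2 = 152100 ≡ 670
390^4 ≡ 670^2 = 448900 ≡ 189
390^8 ≡ 189^2 = 35721 ≡ 653
390^16 ≡ 653^2 = 426409 ≡ 14
390^32 ≡ 14^2 = 196
390^64 ≡ 196^2 = 38416 ≡ 160
390^128 ≡ 160^2 = 25600 ≡ 96
390^256 ≡ 96^2 = 9216 ≡ 449
390^512 ≡ 449^2 = 201601 ≡ 757
741 = 512 + 128 + 64 + 32 + 4 + 1, so 390^741 ≡ 757·96·160·196·189·390 ≡ 446 (mod 797)
Right side y^r · r^s mod p:
653^2 = 426409 ≡ 14
653^4 ≡ 14^2 = 196
653^8 ≡ 196^2 = 38416 ≡ 160
653^16 ≡ 160^2 = 25600 ≡ 96
653^32 ≡ 96^2 = 9216 ≡ 449
653^64 ≡ 449^2 = 201601 ≡ 757
653^128 ≡ 757^2 = 573049 ≡ 6
653^256 ≡ 6^2 = 36
276 = 256 + 16 + 4, so 653^276 ≡ 36·96·196 ≡ 723 (mod 797)
276^2 = 76176 ≡ 461
276^4 ≡ 461^2 = 212521 ≡ 519
276^8 ≡ 519^2 = 269361 ≡ 772
276^16 ≡ 772^2 = 595984 ≡ 625
276^32 ≡ 625^2 = 390625 ≡ 95
276^64 ≡ 95^2 = 9025 ≡ 258
276^128 ≡ 258^2 = 66564 ≡ 413
276^256 ≡ 413^2 = 170569 ≡ 11
307 = 256 + 32 + 16 + 2 + 1, so 276^307 ≡ 11·95·625·461·276 ≡ 701 (mod 797)
723·701 = 506823 ≡ 728 (mod 797)
446 ≠ 728, so verification fails.

invalid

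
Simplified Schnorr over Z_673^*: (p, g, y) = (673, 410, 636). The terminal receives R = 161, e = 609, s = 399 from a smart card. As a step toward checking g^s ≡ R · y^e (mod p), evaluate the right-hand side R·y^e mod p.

636^2 = 404496 ≡ 23
636^4 ≡ 23^2 = 529
636^8 ≡ 529^2 = 279841 ≡ 546
636^16 ≡ 546^2 = 298116 ≡ 650
636^32 ≡ 650^2 = 422500 ≡ 529
636^64 ≡ 529^2 = 279841 ≡ 546
636^128 ≡ 546^2 = 298116 ≡ 650
636^256 ≡ 650^2 = 422500 ≡ 529
636^512 ≡ 529^2 = 279841 ≡ 546
609 = 512 + 64 + 32 + 1, so 636^609 ≡ 546·546·529·636 ≡ 615 (mod 673)
R · y^e ≡ 161·615 = 99015 ≡ 84 (mod 673)

84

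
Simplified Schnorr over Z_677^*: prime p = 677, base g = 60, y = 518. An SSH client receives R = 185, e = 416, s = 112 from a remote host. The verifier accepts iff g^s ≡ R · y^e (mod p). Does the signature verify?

does not verify

g^s mod p:
Squares mod 677: 60^1≡60, 60^2≡215, 60^4≡189, 60^8≡517, 60^16≡551, 60^32≡305, 60^64≡276
112 = 64 + 32 + 16, so 60^112 ≡ 276·305·551 ≡ 556 (mod 677)
R · y^e mod p:
Squares mod 677: 518^1≡518, 518^2≡232, 518^4≡341, 518^8≡514, 518^16≡166, 518^32≡476, 518^64≡458, 518^128≡571, 518^256≡404
416 = 256 + 128 + 32, so 518^416 ≡ 404·571·476 ≡ 246 (mod 677)
185·246 = 45510 ≡ 151 (mod 677)
556 ≠ 151; the check fails.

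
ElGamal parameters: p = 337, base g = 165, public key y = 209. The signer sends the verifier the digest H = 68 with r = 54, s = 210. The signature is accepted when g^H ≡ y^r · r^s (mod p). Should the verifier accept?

reject

Left side g^H mod p:
Squares mod 337: 165^1≡165, 165^2≡265, 165^4≡129, 165^8≡128, 165^16≡208, 165^32≡128, 165^64≡208
68 = 64 + 4, so 165^68 ≡ 208·129 ≡ 209 (mod 337)
Right side y^r · r^s mod p:
Squares mod 337: 209^1≡209, 209^2≡208, 209^4≡128, 209^8≡208, 209^16≡128, 209^32≡208
54 = 32 + 16 + 4 + 2, so 209^54 ≡ 208·128·128·208 ≡ 1 (mod 337)
Squares mod 337: 54^1≡54, 54^2≡220, 54^4≡209, 54^8≡208, 54^16≡128, 54^32≡208, 54^64≡128, 54^128≡208
210 = 128 + 64 + 16 + 2, so 54^210 ≡ 208·128·128·220 ≡ 189 (mod 337)
1·189 = 189 ≡ 189 (mod 337)
209 ≠ 189, so verification fails.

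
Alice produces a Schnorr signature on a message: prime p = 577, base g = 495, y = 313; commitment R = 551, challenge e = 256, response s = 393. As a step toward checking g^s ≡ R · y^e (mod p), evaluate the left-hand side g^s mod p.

371

495^2 = 245025 ≡ 377
495^4 ≡ 377^2 = 142129 ≡ 187
495^8 ≡ 187^2 = 34969 ≡ 349
495^16 ≡ 349^2 = 121801 ≡ 54
495^32 ≡ 54^2 = 2916 ≡ 31
495^64 ≡ 31^2 = 961 ≡ 384
495^128 ≡ 384^2 = 147456 ≡ 321
495^256 ≡ 321^2 = 103041 ≡ 335
393 = 256 + 128 + 8 + 1, so 495^393 ≡ 335·321·349·495 ≡ 371 (mod 577)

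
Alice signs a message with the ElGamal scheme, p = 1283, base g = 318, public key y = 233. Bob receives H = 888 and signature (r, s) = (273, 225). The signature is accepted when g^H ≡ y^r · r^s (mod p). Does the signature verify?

verifies

Left side g^H mod p:
318^2 = 101124 ≡ 1050
318^4 ≡ 1050^2 = 1102500 ≡ 403
318^8 ≡ 403^2 = 162409 ≡ 751
318^16 ≡ 751^2 = 564001 ≡ 764
318^32 ≡ 764^2 = 583696 ≡ 1214
318^64 ≡ 1214^2 = 1473796 ≡ 912
318^128 ≡ 912^2 = 831744 ≡ 360
318^256 ≡ 360^2 = 129600 ≡ 17
318^512 ≡ 17^2 = 289
888 = 512 + 256 + 64 + 32 + 16 + 8, so 318^888 ≡ 289·17·912·1214·764·751 ≡ 563 (mod 1283)
Right side y^r · r^s mod p:
233^2 = 54289 ≡ 403
233^4 ≡ 403^2 = 162409 ≡ 751
233^8 ≡ 751^2 = 564001 ≡ 764
233^16 ≡ 764^2 = 583696 ≡ 1214
233^32 ≡ 1214^2 = 1473796 ≡ 912
233^64 ≡ 912^2 = 831744 ≡ 360
233^128 ≡ 360^2 = 129600 ≡ 17
233^256 ≡ 17^2 = 289
273 = 256 + 16 + 1, so 233^273 ≡ 289·1214·233 ≡ 773 (mod 1283)
273^2 = 74529 ≡ 115
273^4 ≡ 115^2 = 13225 ≡ 395
273^8 ≡ 395^2 = 156025 ≡ 782
273^16 ≡ 782^2 = 611524 ≡ 816
273^32 ≡ 816^2 = 665856 ≡ 1262
273^64 ≡ 1262^2 = 1592644 ≡ 441
273^128 ≡ 441^2 = 194481 ≡ 748
225 = 128 + 64 + 32 + 1, so 273^225 ≡ 748·441·1262·273 ≡ 1058 (mod 1283)
773·1058 = 817834 ≡ 563 (mod 1283)
563 ≡ 563 (mod 1283), so the signature is genuine.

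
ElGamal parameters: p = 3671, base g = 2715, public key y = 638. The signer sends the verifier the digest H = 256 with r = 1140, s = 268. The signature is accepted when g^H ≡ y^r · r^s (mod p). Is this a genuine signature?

genuine

Left side g^H mod p:
Squares mod 3671: 2715^1≡2715, 2715^2≡3528, 2715^4≡2094, 2715^8≡1662, 2715^16≡1652, 2715^32≡1551, 2715^64≡1096, 2715^128≡799, 2715^256≡3318
2715^256 ≡ 3318 (mod 3671)
Right side y^r · r^s mod p:
Squares mod 3671: 638^1≡638, 638^2≡3234, 638^4≡77, 638^8≡2258, 638^16≡3216, 638^32≡1449, 638^64≡3460, 638^128≡469, 638^256≡3372, 638^512≡1297, 638^1024≡891
1140 = 1024 + 64 + 32 + 16 + 4, so 638^1140 ≡ 891·3460·1449·3216·77 ≡ 1516 (mod 3671)
Squares mod 3671: 1140^1≡1140, 1140^2≡66, 1140^4≡685, 1140^8≡3008, 1140^16≡2720, 1140^32≡1335, 1140^64≡1790, 1140^128≡2988, 1140^256≡272
268 = 256 + 8 + 4, so 1140^268 ≡ 272·3008·685 ≡ 2661 (mod 3671)
1516·2661 = 4034076 ≡ 3318 (mod 3671)
3318 ≡ 3318 (mod 3671), so the signature is genuine.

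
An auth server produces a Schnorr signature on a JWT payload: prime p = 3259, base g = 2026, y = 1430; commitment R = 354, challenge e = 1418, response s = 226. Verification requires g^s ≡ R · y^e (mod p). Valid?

yes

g^s mod p:
2026^2 = 4104676 ≡ 1595
2026^4 ≡ 1595^2 = 2544025 ≡ 2005
2026^8 ≡ 2005^2 = 4020025 ≡ 1678
2026^16 ≡ 1678^2 = 2815684 ≡ 3167
2026^32 ≡ 3167^2 = 10029889 ≡ 1946
2026^64 ≡ 1946^2 = 3786916 ≡ 3217
2026^128 ≡ 3217^2 = 10349089 ≡ 1764
226 = 128 + 64 + 32 + 2, so 2026^226 ≡ 1764·3217·1946·1595 ≡ 565 (mod 3259)
R · y^e mod p:
1430^2 = 2044900 ≡ 1507
1430^4 ≡ 1507^2 = 2271049 ≡ 2785
1430^8 ≡ 2785^2 = 7756225 ≡ 3064
1430^16 ≡ 3064^2 = 9388096 ≡ 2176
1430^32 ≡ 2176^2 = 4734976 ≡ 2908
1430^64 ≡ 2908^2 = 8456464 ≡ 2618
1430^128 ≡ 2618^2 = 6853924 ≡ 247
1430^256 ≡ 247^2 = 61009 ≡ 2347
1430^512 ≡ 2347^2 = 5508409 ≡ 699
1430^1024 ≡ 699^2 = 488601 ≡ 3010
1418 = 1024 + 256 + 128 + 8 + 2, so 1430^1418 ≡ 3010·2347·247·3064·1507 ≡ 600 (mod 3259)
354·600 = 212400 ≡ 565 (mod 3259)
565 ≡ 565 (mod 3259); signature holds.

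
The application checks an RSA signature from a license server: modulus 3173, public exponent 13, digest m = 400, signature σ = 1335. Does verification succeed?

fails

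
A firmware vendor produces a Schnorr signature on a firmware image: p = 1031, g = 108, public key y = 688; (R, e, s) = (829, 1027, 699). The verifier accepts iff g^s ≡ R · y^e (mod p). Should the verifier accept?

g^s mod p:
Squares mod 1031: 108^1≡108, 108^2≡323, 108^4≡198, 108^8≡26, 108^16≡676, 108^32≡243, 108^64≡282, 108^128≡137, 108^256≡211, 108^512≡188
699 = 512 + 128 + 32 + 16 + 8 + 2 + 1, so 108^699 ≡ 188·137·243·676·26·323·108 ≡ 217 (mod 1031)
R · y^e mod p:
Squares mod 1031: 688^1≡688, 688^2≡115, 688^4≡853, 688^8≡754, 688^16≡435, 688^32≡552, 688^64≡559, 688^128≡88, 688^256≡527, 688^512≡390, 688^1024≡543
1027 = 1024 + 2 + 1, so 688^1027 ≡ 543·115·688 ≡ 390 (mod 1031)
829·390 = 323310 ≡ 607 (mod 1031)
217 ≠ 607; the check fails.

reject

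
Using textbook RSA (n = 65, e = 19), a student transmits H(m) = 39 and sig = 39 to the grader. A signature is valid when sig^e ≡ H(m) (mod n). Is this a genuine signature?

Squares mod 65: sig^1≡39, sig^2≡26, sig^4≡26, sig^8≡26, sig^16≡26
19 = 16 + 2 + 1, so sig^19 ≡ 26·26·39 ≡ 39 (mod 65)
Since 39 equals the digest 39, verification succeeds.

genuine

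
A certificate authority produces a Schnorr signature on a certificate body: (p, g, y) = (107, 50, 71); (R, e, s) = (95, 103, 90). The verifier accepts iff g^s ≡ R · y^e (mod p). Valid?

g^s mod p:
50^2 = 2500 ≡ 39
50^4 ≡ 39^2 = 1521 ≡ 23
50^8 ≡ 23^2 = 529 ≡ 101
50^16 ≡ 101^2 = 10201 ≡ 36
50^32 ≡ 36^2 = 1296 ≡ 12
50^64 ≡ 12^2 = 144 ≡ 37
90 = 64 + 16 + 8 + 2, so 50^90 ≡ 37·36·101·39 ≡ 3 (mod 107)
R · y^e mod p:
71^2 = 5041 ≡ 12
71^4 ≡ 12^2 = 144 ≡ 37
71^8 ≡ 37^2 = 1369 ≡ 85
71^16 ≡ 85^2 = 7225 ≡ 56
71^32 ≡ 56^2 = 3136 ≡ 33
71^64 ≡ 33^2 = 1089 ≡ 19
103 = 64 + 32 + 4 + 2 + 1, so 71^103 ≡ 19·33·37·12·71 ≡ 80 (mod 107)
95·80 = 7600 ≡ 3 (mod 107)
3 ≡ 3 (mod 107); signature holds.

yes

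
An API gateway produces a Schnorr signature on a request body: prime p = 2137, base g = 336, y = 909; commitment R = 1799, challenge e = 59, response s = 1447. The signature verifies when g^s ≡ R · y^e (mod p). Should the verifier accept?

reject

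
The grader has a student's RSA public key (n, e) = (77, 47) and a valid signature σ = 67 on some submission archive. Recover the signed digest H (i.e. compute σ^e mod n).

23

Squares mod 77: σ^1≡67, σ^2≡23, σ^4≡67, σ^8≡23, σ^16≡67, σ^32≡23
47 = 32 + 8 + 4 + 2 + 1, so σ^47 ≡ 23·23·67·23·67 ≡ 23 (mod 77)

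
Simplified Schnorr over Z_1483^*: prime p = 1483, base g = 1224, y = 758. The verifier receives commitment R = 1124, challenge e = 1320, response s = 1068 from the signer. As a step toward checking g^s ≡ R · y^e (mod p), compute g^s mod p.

1224^2 = 1498176 ≡ 346
1224^4 ≡ 346^2 = 119716 ≡ 1076
1224^8 ≡ 1076^2 = 1157776 ≡ 1036
1224^16 ≡ 1036^2 = 1073296 ≡ 1087
1224^32 ≡ 1087^2 = 1181569 ≡ 1101
1224^64 ≡ 1101^2 = 1212201 ≡ 590
1224^128 ≡ 590^2 = 348100 ≡ 1078
1224^256 ≡ 1078^2 = 1162084 ≡ 895
1224^512 ≡ 895^2 = 801025 ≡ 205
1224^1024 ≡ 205^2 = 42025 ≡ 501
1068 = 1024 + 32 + 8 + 4, so 1224^1068 ≡ 501·1101·1036·1076 ≡ 408 (mod 1483)

408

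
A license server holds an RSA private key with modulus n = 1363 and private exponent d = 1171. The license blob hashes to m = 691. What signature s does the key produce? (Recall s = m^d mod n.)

m^2 ≡ 691^2 = 477481 ≡ 431
m^4 ≡ 431^2 = 185761 ≡ 393
m^8 ≡ 393^2 = 154449 ≡ 430
m^16 ≡ 430^2 = 184900 ≡ 895
m^32 ≡ 895^2 = 801025 ≡ 944
m^64 ≡ 944^2 = 891136 ≡ 1097
m^128 ≡ 1097^2 = 1203409 ≡ 1243
m^256 ≡ 1243^2 = 1545049 ≡ 770
m^512 ≡ 770^2 = 592900 ≡ 1358
m^1024 ≡ 1358^2 = 1844164 ≡ 25
1171 = 1024 + 128 + 16 + 2 + 1, so m^1171 ≡ 25·1243·895·431·691 ≡ 605 (mod 1363)

605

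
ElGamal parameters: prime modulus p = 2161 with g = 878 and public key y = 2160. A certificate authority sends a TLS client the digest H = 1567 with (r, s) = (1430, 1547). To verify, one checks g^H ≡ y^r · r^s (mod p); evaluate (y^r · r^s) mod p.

1283

2160^2 = 4665600 ≡ 1
2160^4 ≡ 1^2 = 1
2160^8 ≡ 1^2 = 1
2160^16 ≡ 1^2 = 1
2160^32 ≡ 1^2 = 1
2160^64 ≡ 1^2 = 1
2160^128 ≡ 1^2 = 1
2160^256 ≡ 1^2 = 1
2160^512 ≡ 1^2 = 1
2160^1024 ≡ 1^2 = 1
1430 = 1024 + 256 + 128 + 16 + 4 + 2, so 2160^1430 ≡ 1·1·1·1·1·1 ≡ 1 (mod 2161)
1430^2 = 2044900 ≡ 594
1430^4 ≡ 594^2 = 352836 ≡ 593
1430^8 ≡ 593^2 = 351649 ≡ 1567
1430^16 ≡ 1567^2 = 2455489 ≡ 593
1430^32 ≡ 593^2 = 351649 ≡ 1567
1430^64 ≡ 1567^2 = 2455489 ≡ 593
1430^128 ≡ 593^2 = 351649 ≡ 1567
1430^256 ≡ 1567^2 = 2455489 ≡ 593
1430^512 ≡ 593^2 = 351649 ≡ 1567
1430^1024 ≡ 1567^2 = 2455489 ≡ 593
1547 = 1024 + 512 + 8 + 2 + 1, so 1430^1547 ≡ 593·1567·1567·594·1430 ≡ 1283 (mod 2161)
y^r · r^s ≡ 1·1283 = 1283 ≡ 1283 (mod 2161)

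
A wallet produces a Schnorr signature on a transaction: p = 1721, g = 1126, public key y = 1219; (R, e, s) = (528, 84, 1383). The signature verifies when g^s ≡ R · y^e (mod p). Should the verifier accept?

reject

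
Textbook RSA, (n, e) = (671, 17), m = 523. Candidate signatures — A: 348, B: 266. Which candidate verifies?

A

Candidate A: 348^2 = 121104 ≡ 324; 348^4 ≡ 324^2 = 104976 ≡ 300; 348^8 ≡ 300^2 = 90000 ≡ 86; 348^16 ≡ 86^2 = 7396 ≡ 15; 17 = 16 + 1, so 348^17 ≡ 15·348 ≡ 523 (mod 671)
  → matches m = 523
Candidate B: 266^2 = 70756 ≡ 301; 266^4 ≡ 301^2 = 90601 ≡ 16; 266^8 ≡ 16^2 = 256; 266^16 ≡ 256^2 = 65536 ≡ 449; 17 = 16 + 1, so 266^17 ≡ 449·266 ≡ 667 (mod 671)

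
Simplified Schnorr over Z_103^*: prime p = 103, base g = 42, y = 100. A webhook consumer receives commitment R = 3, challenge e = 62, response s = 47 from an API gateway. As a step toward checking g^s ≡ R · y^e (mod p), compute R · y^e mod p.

39

100^2 = 10000 ≡ 9
100^4 ≡ 9^2 = 81
100^8 ≡ 81^2 = 6561 ≡ 72
100^16 ≡ 72^2 = 5184 ≡ 34
100^32 ≡ 34^2 = 1156 ≡ 23
62 = 32 + 16 + 8 + 4 + 2, so 100^62 ≡ 23·34·72·81·9 ≡ 13 (mod 103)
R · y^e ≡ 3·13 = 39 ≡ 39 (mod 103)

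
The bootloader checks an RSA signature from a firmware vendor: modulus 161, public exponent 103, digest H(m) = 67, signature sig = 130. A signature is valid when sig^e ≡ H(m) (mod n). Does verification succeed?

passes

sig^103 mod 161 = 67
Since 67 equals the digest 67, verification succeeds.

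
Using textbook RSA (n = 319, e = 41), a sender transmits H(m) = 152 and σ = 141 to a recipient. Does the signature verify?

σ^2 ≡ 141^2 = 19881 ≡ 103
σ^4 ≡ 103^2 = 10609 ≡ 82
σ^8 ≡ 82^2 = 6724 ≡ 25
σ^16 ≡ 25^2 = 625 ≡ 306
σ^32 ≡ 306^2 = 93636 ≡ 169
41 = 32 + 8 + 1, so σ^41 ≡ 169·25·141 ≡ 152 (mod 319)
Since 152 equals the digest 152, verification succeeds.

verifies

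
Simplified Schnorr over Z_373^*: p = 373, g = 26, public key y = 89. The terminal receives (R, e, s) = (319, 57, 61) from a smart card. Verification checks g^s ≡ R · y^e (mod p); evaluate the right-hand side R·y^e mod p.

54

89^57 mod 373 = 372
R · y^e ≡ 319·372 = 118668 ≡ 54 (mod 373)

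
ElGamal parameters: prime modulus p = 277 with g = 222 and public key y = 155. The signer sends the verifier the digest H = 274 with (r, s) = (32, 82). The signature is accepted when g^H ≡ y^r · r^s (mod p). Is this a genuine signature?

forged

Left side g^H mod p:
Squares mod 277: 222^1≡222, 222^2≡255, 222^4≡207, 222^8≡191, 222^16≡194, 222^32≡241, 222^64≡188, 222^128≡165, 222^256≡79
274 = 256 + 16 + 2, so 222^274 ≡ 79·194·255 ≡ 214 (mod 277)
Right side y^r · r^s mod p:
Squares mod 277: 155^1≡155, 155^2≡203, 155^4≡213, 155^8≡218, 155^16≡157, 155^32≡273
155^32 ≡ 273 (mod 277)
Squares mod 277: 32^1≡32, 32^2≡193, 32^4≡131, 32^8≡264, 32^16≡169, 32^32≡30, 32^64≡69
82 = 64 + 16 + 2, so 32^82 ≡ 69·169·193 ≡ 225 (mod 277)
273·225 = 61425 ≡ 208 (mod 277)
214 ≠ 208, so verification fails.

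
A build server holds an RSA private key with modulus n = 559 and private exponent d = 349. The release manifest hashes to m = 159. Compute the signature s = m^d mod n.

198

m^2 ≡ 159^2 = 25281 ≡ 126
m^4 ≡ 126^2 = 15876 ≡ 224
m^8 ≡ 224^2 = 50176 ≡ 425
m^16 ≡ 425^2 = 180625 ≡ 68
m^32 ≡ 68^2 = 4624 ≡ 152
m^64 ≡ 152^2 = 23104 ≡ 185
m^128 ≡ 185^2 = 34225 ≡ 126
m^256 ≡ 126^2 = 15876 ≡ 224
349 = 256 + 64 + 16 + 8 + 4 + 1, so m^349 ≡ 224·185·68·425·224·159 ≡ 198 (mod 559)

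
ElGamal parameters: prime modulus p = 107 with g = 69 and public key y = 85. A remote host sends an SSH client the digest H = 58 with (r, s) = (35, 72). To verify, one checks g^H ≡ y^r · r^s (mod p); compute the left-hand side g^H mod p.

44

Squares mod 107: 69^1≡69, 69^2≡53, 69^4≡27, 69^8≡87, 69^16≡79, 69^32≡35
58 = 32 + 16 + 8 + 2, so 69^58 ≡ 35·79·87·53 ≡ 44 (mod 107)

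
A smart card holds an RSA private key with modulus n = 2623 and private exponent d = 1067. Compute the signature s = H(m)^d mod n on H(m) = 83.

(H(m))^2 ≡ 83^2 = 6889 ≡ 1643
(H(m))^4 ≡ 1643^2 = 2699449 ≡ 382
(H(m))^8 ≡ 382^2 = 145924 ≡ 1659
(H(m))^16 ≡ 1659^2 = 2752281 ≡ 754
(H(m))^32 ≡ 754^2 = 568516 ≡ 1948
(H(m))^64 ≡ 1948^2 = 3794704 ≡ 1846
(H(m))^128 ≡ 1846^2 = 3407716 ≡ 439
(H(m))^256 ≡ 439^2 = 192721 ≡ 1242
(H(m))^512 ≡ 1242^2 = 1542564 ≡ 240
(H(m))^1024 ≡ 240^2 = 57600 ≡ 2517
1067 = 1024 + 32 + 8 + 2 + 1, so (H(m))^1067 ≡ 2517·1948·1659·1643·83 ≡ 2253 (mod 2623)

2253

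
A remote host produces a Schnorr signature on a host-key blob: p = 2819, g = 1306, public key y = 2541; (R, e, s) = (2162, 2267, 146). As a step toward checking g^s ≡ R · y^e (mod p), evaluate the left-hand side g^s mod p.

1311

1306^2 = 1705636 ≡ 141
1306^4 ≡ 141^2 = 19881 ≡ 148
1306^8 ≡ 148^2 = 21904 ≡ 2171
1306^16 ≡ 2171^2 = 4713241 ≡ 2692
1306^32 ≡ 2692^2 = 7246864 ≡ 2034
1306^64 ≡ 2034^2 = 4137156 ≡ 1683
1306^128 ≡ 1683^2 = 2832489 ≡ 2213
146 = 128 + 16 + 2, so 1306^146 ≡ 2213·2692·141 ≡ 1311 (mod 2819)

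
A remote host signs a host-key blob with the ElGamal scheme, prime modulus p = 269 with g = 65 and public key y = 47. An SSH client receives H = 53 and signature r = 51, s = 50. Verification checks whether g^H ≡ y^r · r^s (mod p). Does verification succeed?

Left side g^H mod p:
65^2 = 4225 ≡ 190
65^4 ≡ 190^2 = 36100 ≡ 54
65^8 ≡ 54^2 = 2916 ≡ 226
65^16 ≡ 226^2 = 51076 ≡ 235
65^32 ≡ 235^2 = 55225 ≡ 80
53 = 32 + 16 + 4 + 1, so 65^53 ≡ 80·235·54·65 ≡ 148 (mod 269)
Right side y^r · r^s mod p:
47^2 = 2209 ≡ 57
47^4 ≡ 57^2 = 3249 ≡ 21
47^8 ≡ 21^2 = 441 ≡ 172
47^16 ≡ 172^2 = 29584 ≡ 263
47^32 ≡ 263^2 = 69169 ≡ 36
51 = 32 + 16 + 2 + 1, so 47^51 ≡ 36·263·57·47 ≡ 224 (mod 269)
51^2 = 2601 ≡ 180
51^4 ≡ 180^2 = 32400 ≡ 120
51^8 ≡ 120^2 = 14400 ≡ 143
51^16 ≡ 143^2 = 20449 ≡ 5
51^32 ≡ 5^2 = 25
50 = 32 + 16 + 2, so 51^50 ≡ 25·5·180 ≡ 173 (mod 269)
224·173 = 38752 ≡ 16 (mod 269)
148 ≠ 16, so verification fails.

fails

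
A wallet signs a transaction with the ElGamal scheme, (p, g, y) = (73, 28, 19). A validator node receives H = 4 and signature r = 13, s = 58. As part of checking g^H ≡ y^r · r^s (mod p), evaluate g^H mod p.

28^2 = 784 ≡ 54
28^4 ≡ 54^2 = 2916 ≡ 69

69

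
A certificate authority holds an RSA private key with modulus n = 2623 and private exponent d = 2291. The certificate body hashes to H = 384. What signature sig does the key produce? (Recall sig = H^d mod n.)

1901

H^2291 mod 2623 = 1901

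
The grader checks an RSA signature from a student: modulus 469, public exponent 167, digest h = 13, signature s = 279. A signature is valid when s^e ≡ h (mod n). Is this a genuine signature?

genuine

s^2 ≡ 279^2 = 77841 ≡ 456
s^4 ≡ 456^2 = 207936 ≡ 169
s^8 ≡ 169^2 = 28561 ≡ 421
s^16 ≡ 421^2 = 177241 ≡ 428
s^32 ≡ 428^2 = 183184 ≡ 274
s^64 ≡ 274^2 = 75076 ≡ 36
s^128 ≡ 36^2 = 1296 ≡ 358
167 = 128 + 32 + 4 + 2 + 1, so s^167 ≡ 358·274·169·456·279 ≡ 13 (mod 469)
Since 13 equals the digest 13, verification succeeds.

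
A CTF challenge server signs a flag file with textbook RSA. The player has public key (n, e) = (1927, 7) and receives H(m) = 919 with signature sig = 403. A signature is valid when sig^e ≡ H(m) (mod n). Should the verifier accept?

reject

sig^2 ≡ 403^2 = 162409 ≡ 541
sig^4 ≡ 541^2 = 292681 ≡ 1704
7 = 4 + 2 + 1, so sig^7 ≡ 1704·541·403 ≡ 1008 (mod 1927)
sig^7 mod 1927 = 1008, but H(m) = 919.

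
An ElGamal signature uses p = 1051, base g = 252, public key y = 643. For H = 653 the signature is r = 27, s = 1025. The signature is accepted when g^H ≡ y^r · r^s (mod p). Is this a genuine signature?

forged

Left side g^H mod p:
252^2 = 63504 ≡ 444
252^4 ≡ 444^2 = 197136 ≡ 599
252^8 ≡ 599^2 = 358801 ≡ 410
252^16 ≡ 410^2 = 168100 ≡ 991
252^32 ≡ 991^2 = 982081 ≡ 447
252^64 ≡ 447^2 = 199809 ≡ 119
252^128 ≡ 119^2 = 14161 ≡ 498
252^256 ≡ 498^2 = 248004 ≡ 1019
252^512 ≡ 1019^2 = 1038361 ≡ 1024
653 = 512 + 128 + 8 + 4 + 1, so 252^653 ≡ 1024·498·410·599·252 ≡ 553 (mod 1051)
Right side y^r · r^s mod p:
643^2 = 413449 ≡ 406
643^4 ≡ 406^2 = 164836 ≡ 880
643^8 ≡ 880^2 = 774400 ≡ 864
643^16 ≡ 864^2 = 746496 ≡ 286
27 = 16 + 8 + 2 + 1, so 643^27 ≡ 286·864·406·643 ≡ 444 (mod 1051)
27^2 = 729
27^4 ≡ 729^2 = 531441 ≡ 686
27^8 ≡ 686^2 = 470596 ≡ 799
27^16 ≡ 799^2 = 638401 ≡ 444
27^32 ≡ 444^2 = 197136 ≡ 599
27^64 ≡ 599^2 = 358801 ≡ 410
27^128 ≡ 410^2 = 168100 ≡ 991
27^256 ≡ 991^2 = 982081 ≡ 447
27^512 ≡ 447^2 = 199809 ≡ 119
27^1024 ≡ 119^2 = 14161 ≡ 498
1025 = 1024 + 1, so 27^1025 ≡ 498·27 ≡ 834 (mod 1051)
444·834 = 370296 ≡ 344 (mod 1051)
553 ≠ 344, so verification fails.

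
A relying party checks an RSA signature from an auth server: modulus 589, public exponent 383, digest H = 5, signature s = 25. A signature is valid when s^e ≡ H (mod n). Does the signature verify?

verifies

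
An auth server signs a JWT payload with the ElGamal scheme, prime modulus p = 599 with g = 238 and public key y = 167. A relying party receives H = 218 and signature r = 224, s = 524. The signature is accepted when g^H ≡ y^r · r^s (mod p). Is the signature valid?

valid

Left side g^H mod p:
Squares mod 599: 238^1≡238, 238^2≡338, 238^4≡434, 238^8≡270, 238^16≡421, 238^32≡536, 238^64≡375, 238^128≡459
218 = 128 + 64 + 16 + 8 + 2, so 238^218 ≡ 459·375·421·270·338 ≡ 212 (mod 599)
Right side y^r · r^s mod p:
Squares mod 599: 167^1≡167, 167^2≡335, 167^4≡212, 167^8≡19, 167^16≡361, 167^32≡338, 167^64≡434, 167^128≡270
224 = 128 + 64 + 32, so 167^224 ≡ 270·434·338 ≡ 361 (mod 599)
Squares mod 599: 224^1≡224, 224^2≡459, 224^4≡432, 224^8≡335, 224^16≡212, 224^32≡19, 224^64≡361, 224^128≡338, 224^256≡434, 224^512≡270
524 = 512 + 8 + 4, so 224^524 ≡ 270·335·432 ≡ 432 (mod 599)
361·432 = 155952 ≡ 212 (mod 599)
212 ≡ 212 (mod 599), so the signature is genuine.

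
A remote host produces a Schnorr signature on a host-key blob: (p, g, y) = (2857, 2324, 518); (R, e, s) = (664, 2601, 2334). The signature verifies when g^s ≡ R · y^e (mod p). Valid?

no

g^s mod p:
2324^2 = 5400976 ≡ 1246
2324^4 ≡ 1246^2 = 1552516 ≡ 1165
2324^8 ≡ 1165^2 = 1357225 ≡ 150
2324^16 ≡ 150^2 = 22500 ≡ 2501
2324^32 ≡ 2501^2 = 6255001 ≡ 1028
2324^64 ≡ 1028^2 = 1056784 ≡ 2551
2324^128 ≡ 2551^2 = 6507601 ≡ 2212
2324^256 ≡ 2212^2 = 4892944 ≡ 1760
2324^512 ≡ 1760^2 = 3097600 ≡ 612
2324^1024 ≡ 612^2 = 374544 ≡ 277
2324^2048 ≡ 277^2 = 76729 ≡ 2447
2334 = 2048 + 256 + 16 + 8 + 4 + 2, so 2324^2334 ≡ 2447·1760·2501·150·1165·1246 ≡ 934 (mod 2857)
R · y^e mod p:
518^2 = 268324 ≡ 2623
518^4 ≡ 2623^2 = 6880129 ≡ 473
518^8 ≡ 473^2 = 223729 ≡ 883
518^16 ≡ 883^2 = 779689 ≡ 2585
518^32 ≡ 2585^2 = 6682225 ≡ 2559
518^64 ≡ 2559^2 = 6548481 ≡ 237
518^128 ≡ 237^2 = 56169 ≡ 1886
518^256 ≡ 1886^2 = 3556996 ≡ 31
518^512 ≡ 31^2 = 961
518^1024 ≡ 961^2 = 923521 ≡ 710
518^2048 ≡ 710^2 = 504100 ≡ 1268
2601 = 2048 + 512 + 32 + 8 + 1, so 518^2601 ≡ 1268·961·2559·883·518 ≡ 754 (mod 2857)
664·754 = 500656 ≡ 681 (mod 2857)
934 ≠ 681; the check fails.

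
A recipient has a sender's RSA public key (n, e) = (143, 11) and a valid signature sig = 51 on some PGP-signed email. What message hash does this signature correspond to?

51

sig^2 ≡ 51^2 = 2601 ≡ 27
sig^4 ≡ 27^2 = 729 ≡ 14
sig^8 ≡ 14^2 = 196 ≡ 53
11 = 8 + 2 + 1, so sig^11 ≡ 53·27·51 ≡ 51 (mod 143)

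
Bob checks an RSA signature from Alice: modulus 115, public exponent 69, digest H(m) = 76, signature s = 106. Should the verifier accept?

accept

s^69 mod 115 = 76
s^69 mod 115 = 76 matches H(m).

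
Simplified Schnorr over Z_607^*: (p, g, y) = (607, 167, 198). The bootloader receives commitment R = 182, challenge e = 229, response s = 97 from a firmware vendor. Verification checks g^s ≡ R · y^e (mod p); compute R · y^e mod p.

573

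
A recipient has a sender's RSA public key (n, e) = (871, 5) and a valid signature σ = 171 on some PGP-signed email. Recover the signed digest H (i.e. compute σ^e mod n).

565

σ^5 mod 871 = 565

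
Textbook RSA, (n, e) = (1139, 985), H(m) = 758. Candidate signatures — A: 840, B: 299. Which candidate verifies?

A

Candidate A: 840^2 = 705600 ≡ 559; 840^4 ≡ 559^2 = 312481 ≡ 395; 840^8 ≡ 395^2 = 156025 ≡ 1121; 840^16 ≡ 1121^2 = 1256641 ≡ 324; 840^32 ≡ 324^2 = 104976 ≡ 188; 840^64 ≡ 188^2 = 35344 ≡ 35; 840^128 ≡ 35^2 = 1225 ≡ 86; 840^256 ≡ 86^2 = 7396 ≡ 562; 840^512 ≡ 562^2 = 315844 ≡ 341; 985 = 512 + 256 + 128 + 64 + 16 + 8 + 1, so 840^985 ≡ 341·562·86·35·324·1121·840 ≡ 758 (mod 1139)
  → matches H(m) = 758
Candidate B: 299^2 = 89401 ≡ 559; 299^4 ≡ 559^2 = 312481 ≡ 395; 299^8 ≡ 395^2 = 156025 ≡ 1121; 299^16 ≡ 1121^2 = 1256641 ≡ 324; 299^32 ≡ 324^2 = 104976 ≡ 188; 299^64 ≡ 188^2 = 35344 ≡ 35; 299^128 ≡ 35^2 = 1225 ≡ 86; 299^256 ≡ 86^2 = 7396 ≡ 562; 299^512 ≡ 562^2 = 315844 ≡ 341; 985 = 512 + 256 + 128 + 64 + 16 + 8 + 1, so 299^985 ≡ 341·562·86·35·324·1121·299 ≡ 381 (mod 1139)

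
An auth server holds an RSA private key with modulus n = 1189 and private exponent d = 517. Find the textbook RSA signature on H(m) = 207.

979

Squares mod 1189: (H(m))^1≡207, (H(m))^2≡45, (H(m))^4≡836, (H(m))^8≡953, (H(m))^16≡1002, (H(m))^32≡488, (H(m))^64≡344, (H(m))^128≡625, (H(m))^256≡633, (H(m))^512≡1185
517 = 512 + 4 + 1, so (H(m))^517 ≡ 1185·836·207 ≡ 979 (mod 1189)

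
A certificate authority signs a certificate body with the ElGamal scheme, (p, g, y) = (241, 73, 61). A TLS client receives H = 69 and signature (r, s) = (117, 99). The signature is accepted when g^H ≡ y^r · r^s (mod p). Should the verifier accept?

Left side g^H mod p:
73^2 = 5329 ≡ 27
73^4 ≡ 27^2 = 729 ≡ 6
73^8 ≡ 6^2 = 36
73^16 ≡ 36^2 = 1296 ≡ 91
73^32 ≡ 91^2 = 8281 ≡ 87
73^64 ≡ 87^2 = 7569 ≡ 98
69 = 64 + 4 + 1, so 73^69 ≡ 98·6·73 ≡ 26 (mod 241)
Right side y^r · r^s mod p:
61^2 = 3721 ≡ 106
61^4 ≡ 106^2 = 11236 ≡ 150
61^8 ≡ 150^2 = 22500 ≡ 87
61^16 ≡ 87^2 = 7569 ≡ 98
61^32 ≡ 98^2 = 9604 ≡ 205
61^64 ≡ 205^2 = 42025 ≡ 91
117 = 64 + 32 + 16 + 4 + 1, so 61^117 ≡ 91·205·98·150·61 ≡ 47 (mod 241)
117^2 = 13689 ≡ 193
117^4 ≡ 193^2 = 37249 ≡ 135
117^8 ≡ 135^2 = 18225 ≡ 150
117^16 ≡ 150^2 = 22500 ≡ 87
117^32 ≡ 87^2 = 7569 ≡ 98
117^64 ≡ 98^2 = 9604 ≡ 205
99 = 64 + 32 + 2 + 1, so 117^99 ≡ 205·98·193·117 ≡ 156 (mod 241)
47·156 = 7332 ≡ 102 (mod 241)
26 ≠ 102, so verification fails.

reject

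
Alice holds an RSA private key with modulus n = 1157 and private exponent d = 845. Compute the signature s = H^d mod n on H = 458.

H^2 ≡ 458^2 = 209764 ≡ 347
H^4 ≡ 347^2 = 120409 ≡ 81
H^8 ≡ 81^2 = 6561 ≡ 776
H^16 ≡ 776^2 = 602176 ≡ 536
H^32 ≡ 536^2 = 287296 ≡ 360
H^64 ≡ 360^2 = 129600 ≡ 16
H^128 ≡ 16^2 = 256
H^256 ≡ 256^2 = 65536 ≡ 744
H^512 ≡ 744^2 = 553536 ≡ 490
845 = 512 + 256 + 64 + 8 + 4 + 1, so H^845 ≡ 490·744·16·776·81·458 ≡ 503 (mod 1157)

503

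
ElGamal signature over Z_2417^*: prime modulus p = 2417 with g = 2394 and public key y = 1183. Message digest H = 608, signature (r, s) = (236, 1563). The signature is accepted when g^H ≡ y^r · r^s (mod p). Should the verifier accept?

reject

Left side g^H mod p:
Squares mod 2417: 2394^1≡2394, 2394^2≡529, 2394^4≡1886, 2394^8≡1589, 2394^16≡1573, 2394^32≡1738, 2394^64≡1811, 2394^128≡2269, 2394^256≡151, 2394^512≡1048
608 = 512 + 64 + 32, so 2394^608 ≡ 1048·1811·1738 ≡ 531 (mod 2417)
Right side y^r · r^s mod p:
Squares mod 2417: 1183^1≡1183, 1183^2≡46, 1183^4≡2116, 1183^8≡1172, 1183^16≡728, 1183^32≡661, 1183^64≡1861, 1183^128≡2177
236 = 128 + 64 + 32 + 8 + 4, so 1183^236 ≡ 2177·1861·661·1172·2116 ≡ 1903 (mod 2417)
Squares mod 2417: 236^1≡236, 236^2≡105, 236^4≡1357, 236^8≡2112, 236^16≡1179, 236^32≡266, 236^64≡663, 236^128≡2092, 236^256≡1694, 236^512≡657, 236^1024≡1423
1563 = 1024 + 512 + 16 + 8 + 2 + 1, so 236^1563 ≡ 1423·657·1179·2112·105·236 ≡ 25 (mod 2417)
1903·25 = 47575 ≡ 1652 (mod 2417)
531 ≠ 1652, so verification fails.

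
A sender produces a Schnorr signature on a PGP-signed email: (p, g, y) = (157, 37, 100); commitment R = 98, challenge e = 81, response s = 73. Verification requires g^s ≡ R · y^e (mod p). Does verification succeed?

g^s mod p:
37^2 = 1369 ≡ 113
37^4 ≡ 113^2 = 12769 ≡ 52
37^8 ≡ 52^2 = 2704 ≡ 35
37^16 ≡ 35^2 = 1225 ≡ 126
37^32 ≡ 126^2 = 15876 ≡ 19
37^64 ≡ 19^2 = 361 ≡ 47
73 = 64 + 8 + 1, so 37^73 ≡ 47·35·37 ≡ 106 (mod 157)
R · y^e mod p:
100^2 = 10000 ≡ 109
100^4 ≡ 109^2 = 11881 ≡ 106
100^8 ≡ 106^2 = 11236 ≡ 89
100^16 ≡ 89^2 = 7921 ≡ 71
100^32 ≡ 71^2 = 5041 ≡ 17
100^64 ≡ 17^2 = 289 ≡ 132
81 = 64 + 16 + 1, so 100^81 ≡ 132·71·100 ≡ 67 (mod 157)
98·67 = 6566 ≡ 129 (mod 157)
106 ≠ 129; the check fails.

fails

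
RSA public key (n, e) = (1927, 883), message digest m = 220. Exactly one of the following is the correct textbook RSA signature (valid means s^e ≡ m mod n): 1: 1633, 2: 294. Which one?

2

Candidate 1: Squares mod 1927: 1633^1≡1633, 1633^2≡1648, 1633^4≡761, 1633^8≡1021, 1633^16≡1861, 1633^32≡502, 1633^64≡1494, 1633^128≡570, 1633^256≡1164, 1633^512≡215; 883 = 512 + 256 + 64 + 32 + 16 + 2 + 1, so 1633^883 ≡ 215·1164·1494·502·1861·1648·1633 ≡ 1707 (mod 1927)
Candidate 2: Squares mod 1927: 294^1≡294, 294^2≡1648, 294^4≡761, 294^8≡1021, 294^16≡1861, 294^32≡502, 294^64≡1494, 294^128≡570, 294^256≡1164, 294^512≡215; 883 = 512 + 256 + 64 + 32 + 16 + 2 + 1, so 294^883 ≡ 215·1164·1494·502·1861·1648·294 ≡ 220 (mod 1927)
  → matches m = 220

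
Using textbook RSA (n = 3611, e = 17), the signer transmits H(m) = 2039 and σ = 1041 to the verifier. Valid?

no

Squares mod 3611: σ^1≡1041, σ^2≡381, σ^4≡721, σ^8≡3468, σ^16≡2394
17 = 16 + 1, so σ^17 ≡ 2394·1041 ≡ 564 (mod 3611)
The recovered value 564 does not match the digest 2039.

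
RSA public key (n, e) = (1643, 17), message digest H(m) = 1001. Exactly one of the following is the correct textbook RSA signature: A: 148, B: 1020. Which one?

Candidate A: Squares mod 1643: 148^1≡148, 148^2≡545, 148^4≡1285, 148^8≡10, 148^16≡100; 17 = 16 + 1, so 148^17 ≡ 100·148 ≡ 13 (mod 1643)
Candidate B: Squares mod 1643: 1020^1≡1020, 1020^2≡381, 1020^4≡577, 1020^8≡1043, 1020^16≡183; 17 = 16 + 1, so 1020^17 ≡ 183·1020 ≡ 1001 (mod 1643)
  → matches H(m) = 1001

B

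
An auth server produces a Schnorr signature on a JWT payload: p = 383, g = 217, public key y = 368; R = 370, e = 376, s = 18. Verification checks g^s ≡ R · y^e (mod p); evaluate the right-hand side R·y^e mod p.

368^2 = 135424 ≡ 225
368^4 ≡ 225^2 = 50625 ≡ 69
368^8 ≡ 69^2 = 4761 ≡ 165
368^16 ≡ 165^2 = 27225 ≡ 32
368^32 ≡ 32^2 = 1024 ≡ 258
368^64 ≡ 258^2 = 66564 ≡ 305
368^128 ≡ 305^2 = 93025 ≡ 339
368^256 ≡ 339^2 = 114921 ≡ 21
376 = 256 + 64 + 32 + 16 + 8, so 368^376 ≡ 21·305·258·32·165 ≡ 71 (mod 383)
R · y^e ≡ 370·71 = 26270 ≡ 226 (mod 383)

226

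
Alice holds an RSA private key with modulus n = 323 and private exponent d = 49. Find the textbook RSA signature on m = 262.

143

m^2 ≡ 262^2 = 68644 ≡ 168
m^4 ≡ 168^2 = 28224 ≡ 123
m^8 ≡ 123^2 = 15129 ≡ 271
m^16 ≡ 271^2 = 73441 ≡ 120
m^32 ≡ 120^2 = 14400 ≡ 188
49 = 32 + 16 + 1, so m^49 ≡ 188·120·262 ≡ 143 (mod 323)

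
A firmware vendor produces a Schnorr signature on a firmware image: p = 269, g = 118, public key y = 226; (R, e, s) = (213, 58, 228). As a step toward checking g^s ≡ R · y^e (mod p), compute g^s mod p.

25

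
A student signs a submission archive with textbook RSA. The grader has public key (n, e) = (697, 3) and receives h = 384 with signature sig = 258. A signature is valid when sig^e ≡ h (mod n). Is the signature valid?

sig^2 ≡ 258^2 = 66564 ≡ 349
3 = 2 + 1, so sig^3 ≡ 349·258 ≡ 129 (mod 697)
sig^3 mod 697 = 129, but h = 384.

invalid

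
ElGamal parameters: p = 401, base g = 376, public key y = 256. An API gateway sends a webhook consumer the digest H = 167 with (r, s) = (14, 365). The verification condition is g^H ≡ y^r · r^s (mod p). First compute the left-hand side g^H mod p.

Squares mod 401: 376^1≡376, 376^2≡224, 376^4≡51, 376^8≡195, 376^16≡331, 376^32≡88, 376^64≡125, 376^128≡387
167 = 128 + 32 + 4 + 2 + 1, so 376^167 ≡ 387·88·51·224·376 ≡ 146 (mod 401)

146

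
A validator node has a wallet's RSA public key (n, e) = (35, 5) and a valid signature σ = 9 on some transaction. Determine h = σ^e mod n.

Squares mod 35: σ^1≡9, σ^2≡11, σ^4≡16
5 = 4 + 1, so σ^5 ≡ 16·9 ≡ 4 (mod 35)

4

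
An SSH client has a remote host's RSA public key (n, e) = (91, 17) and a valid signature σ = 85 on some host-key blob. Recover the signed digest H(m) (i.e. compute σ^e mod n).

50

σ^17 mod 91 = 50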